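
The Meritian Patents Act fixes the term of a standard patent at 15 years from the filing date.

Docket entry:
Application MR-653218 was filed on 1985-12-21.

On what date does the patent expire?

December 21, 2000

Filing date + 15 years → 21 December 2000.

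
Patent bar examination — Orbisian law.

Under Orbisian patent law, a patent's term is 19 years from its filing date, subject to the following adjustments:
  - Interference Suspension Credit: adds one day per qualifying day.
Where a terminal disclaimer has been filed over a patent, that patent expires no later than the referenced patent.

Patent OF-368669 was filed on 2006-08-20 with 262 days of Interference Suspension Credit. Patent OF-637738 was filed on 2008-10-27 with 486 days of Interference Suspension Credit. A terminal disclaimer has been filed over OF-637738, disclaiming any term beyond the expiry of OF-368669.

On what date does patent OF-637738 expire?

2026-05-09

Natural term of OF-637738:
  Base: filing + 19 years → 27 October 2027.
  Interference Suspension Credit: +486 days → 24 February 2029.
Expiry of referenced patent OF-368669:
  Base: filing + 19 years → 20 August 2025.
  Interference Suspension Credit: +262 days → 9 May 2026.
Terminal disclaimer: OF-637738 expires on the earlier of 24 February 2029 and 9 May 2026.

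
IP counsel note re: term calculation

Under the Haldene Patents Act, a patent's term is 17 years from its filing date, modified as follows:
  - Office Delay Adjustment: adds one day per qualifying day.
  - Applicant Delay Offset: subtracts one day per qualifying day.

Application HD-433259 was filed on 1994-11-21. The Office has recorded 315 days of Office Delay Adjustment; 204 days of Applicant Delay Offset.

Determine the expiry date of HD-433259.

2012-03-11

Base term: filing date + 17 years → 21 November 2011.
Office Delay Adjustment: +315 days → 1 October 2012.
Applicant Delay Offset: −204 days → 11 March 2012.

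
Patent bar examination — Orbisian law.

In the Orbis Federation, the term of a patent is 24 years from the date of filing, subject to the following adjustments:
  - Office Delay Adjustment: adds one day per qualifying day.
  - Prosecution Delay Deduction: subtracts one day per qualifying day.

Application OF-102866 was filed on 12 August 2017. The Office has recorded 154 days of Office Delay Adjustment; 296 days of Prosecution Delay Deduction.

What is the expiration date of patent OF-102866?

2041-03-23

Base term: filing date + 24 years → 12 August 2041.
Office Delay Adjustment: +154 days → 13 January 2042.
Prosecution Delay Deduction: −296 days → 23 March 2041.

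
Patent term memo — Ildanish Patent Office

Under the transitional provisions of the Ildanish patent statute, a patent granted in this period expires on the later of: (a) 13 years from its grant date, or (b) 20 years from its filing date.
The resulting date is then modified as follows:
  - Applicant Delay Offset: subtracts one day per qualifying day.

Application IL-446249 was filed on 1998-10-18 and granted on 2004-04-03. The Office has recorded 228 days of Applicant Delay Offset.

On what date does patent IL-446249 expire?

2018-03-04

(a) grant + 13 years → 3 April 2017.
(b) filing + 20 years → 18 October 2018.
Later of the two: 18 October 2018.
Applicant Delay Offset: −228 days → 4 March 2018.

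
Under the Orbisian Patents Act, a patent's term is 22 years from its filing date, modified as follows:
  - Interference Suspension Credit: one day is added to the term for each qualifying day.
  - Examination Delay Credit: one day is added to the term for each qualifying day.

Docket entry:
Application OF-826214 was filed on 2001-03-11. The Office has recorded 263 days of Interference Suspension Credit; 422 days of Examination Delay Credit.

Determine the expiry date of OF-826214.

January 24, 2025

Base term: filing date + 22 years → 11 March 2023.
Interference Suspension Credit: +263 days → 29 November 2023.
Examination Delay Credit: +422 days → 24 January 2025.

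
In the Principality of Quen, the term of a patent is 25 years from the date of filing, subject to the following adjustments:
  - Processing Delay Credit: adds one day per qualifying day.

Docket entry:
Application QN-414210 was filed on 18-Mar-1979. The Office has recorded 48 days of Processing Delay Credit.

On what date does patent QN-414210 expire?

2004-05-05

Base term: filing date + 25 years → 18 March 2004.
Processing Delay Credit: +48 days → 5 May 2004.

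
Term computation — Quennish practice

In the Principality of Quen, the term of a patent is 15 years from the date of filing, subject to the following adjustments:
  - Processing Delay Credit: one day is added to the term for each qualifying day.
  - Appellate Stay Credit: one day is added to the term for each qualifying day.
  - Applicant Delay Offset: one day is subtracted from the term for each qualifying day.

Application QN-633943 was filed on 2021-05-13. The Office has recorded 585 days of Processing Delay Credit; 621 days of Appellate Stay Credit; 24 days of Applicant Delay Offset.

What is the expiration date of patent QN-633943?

Base term: filing date + 15 years → 13 May 2036.
Processing Delay Credit: +585 days → 19 December 2037.
Appellate Stay Credit: +621 days → 1 September 2039.
Applicant Delay Offset: −24 days → 8 August 2039.

August 8, 2039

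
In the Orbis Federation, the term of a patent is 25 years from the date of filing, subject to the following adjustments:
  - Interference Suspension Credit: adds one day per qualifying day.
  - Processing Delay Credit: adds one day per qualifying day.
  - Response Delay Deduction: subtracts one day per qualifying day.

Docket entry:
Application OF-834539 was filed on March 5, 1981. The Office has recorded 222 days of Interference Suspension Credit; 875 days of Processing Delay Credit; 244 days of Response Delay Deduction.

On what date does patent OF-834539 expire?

Base term: filing date + 25 years → 5 March 2006.
Interference Suspension Credit: +222 days → 13 October 2006.
Processing Delay Credit: +875 days → 6 March 2009.
Response Delay Deduction: −244 days → 5 July 2008.

July 5, 2008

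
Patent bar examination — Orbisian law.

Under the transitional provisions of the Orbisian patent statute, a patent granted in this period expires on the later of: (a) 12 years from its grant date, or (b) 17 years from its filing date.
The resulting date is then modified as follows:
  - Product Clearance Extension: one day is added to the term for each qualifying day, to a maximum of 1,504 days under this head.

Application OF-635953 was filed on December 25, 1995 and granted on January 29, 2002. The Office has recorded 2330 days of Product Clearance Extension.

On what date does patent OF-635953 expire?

(a) grant + 12 years → 29 January 2014.
(b) filing + 17 years → 25 December 2012.
Later of the two: 29 January 2014.
Product Clearance Extension: 2330 days claimed exceeds the 1504-day cap, so +1504 days → 13 March 2018.

March 13, 2018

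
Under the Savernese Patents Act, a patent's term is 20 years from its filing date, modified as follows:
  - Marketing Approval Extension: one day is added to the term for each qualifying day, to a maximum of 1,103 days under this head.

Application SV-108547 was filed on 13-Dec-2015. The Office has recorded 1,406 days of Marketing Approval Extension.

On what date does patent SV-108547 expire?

December 20, 2038

Base term: filing date + 20 years → 13 December 2035.
Marketing Approval Extension: 1406 days claimed exceeds the 1103-day cap, so +1103 days → 20 December 2038.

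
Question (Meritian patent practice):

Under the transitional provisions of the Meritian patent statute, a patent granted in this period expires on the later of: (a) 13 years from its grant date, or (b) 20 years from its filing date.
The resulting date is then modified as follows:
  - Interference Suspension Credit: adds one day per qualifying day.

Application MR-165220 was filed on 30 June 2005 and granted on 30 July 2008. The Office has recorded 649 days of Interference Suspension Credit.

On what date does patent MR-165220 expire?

(a) grant + 13 years → 30 July 2021.
(b) filing + 20 years → 30 June 2025.
Later of the two: 30 June 2025.
Interference Suspension Credit: +649 days → 10 April 2027.

April 10, 2027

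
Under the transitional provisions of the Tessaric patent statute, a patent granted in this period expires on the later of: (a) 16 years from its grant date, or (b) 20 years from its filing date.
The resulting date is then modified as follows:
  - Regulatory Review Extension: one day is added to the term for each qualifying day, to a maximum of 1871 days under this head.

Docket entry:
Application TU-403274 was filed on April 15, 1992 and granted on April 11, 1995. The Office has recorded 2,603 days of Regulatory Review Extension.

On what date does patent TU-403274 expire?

May 30, 2017

(a) grant + 16 years → 11 April 2011.
(b) filing + 20 years → 15 April 2012.
Later of the two: 15 April 2012.
Regulatory Review Extension: 2603 days claimed exceeds the 1871-day cap, so +1871 days → 30 May 2017.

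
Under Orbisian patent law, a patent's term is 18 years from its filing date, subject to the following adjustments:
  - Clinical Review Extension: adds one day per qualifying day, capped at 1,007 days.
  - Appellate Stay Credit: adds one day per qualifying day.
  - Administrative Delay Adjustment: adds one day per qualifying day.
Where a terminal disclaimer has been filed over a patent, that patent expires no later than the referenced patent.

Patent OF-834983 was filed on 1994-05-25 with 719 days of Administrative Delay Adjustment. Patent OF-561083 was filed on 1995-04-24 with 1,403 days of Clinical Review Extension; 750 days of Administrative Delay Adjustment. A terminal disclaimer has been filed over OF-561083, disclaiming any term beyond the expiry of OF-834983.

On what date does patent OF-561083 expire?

Natural term of OF-561083:
  Base: filing + 18 years → 24 April 2013.
  Clinical Review Extension: 1403 days claimed exceeds the 1007-day cap, so +1007 days → 26 January 2016.
  Administrative Delay Adjustment: +750 days → 14 February 2018.
Expiry of referenced patent OF-834983:
  Base: filing + 18 years → 25 May 2012.
  Administrative Delay Adjustment: +719 days → 14 May 2014.
Terminal disclaimer: OF-561083 expires on the earlier of 14 February 2018 and 14 May 2014.

2014-05-14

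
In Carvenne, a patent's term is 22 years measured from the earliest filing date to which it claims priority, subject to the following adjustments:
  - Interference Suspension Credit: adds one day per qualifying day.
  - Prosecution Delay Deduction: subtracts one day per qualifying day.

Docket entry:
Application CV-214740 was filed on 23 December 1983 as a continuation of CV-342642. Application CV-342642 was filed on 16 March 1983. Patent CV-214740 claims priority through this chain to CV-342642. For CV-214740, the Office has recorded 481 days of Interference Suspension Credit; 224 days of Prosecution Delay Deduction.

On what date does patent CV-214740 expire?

Earliest priority filing: 16 March 1983.
Base term: 16 March 1983 + 22 years → 16 March 2005.
Interference Suspension Credit: +481 days → 10 July 2006.
Prosecution Delay Deduction: −224 days → 28 November 2005.

November 28, 2005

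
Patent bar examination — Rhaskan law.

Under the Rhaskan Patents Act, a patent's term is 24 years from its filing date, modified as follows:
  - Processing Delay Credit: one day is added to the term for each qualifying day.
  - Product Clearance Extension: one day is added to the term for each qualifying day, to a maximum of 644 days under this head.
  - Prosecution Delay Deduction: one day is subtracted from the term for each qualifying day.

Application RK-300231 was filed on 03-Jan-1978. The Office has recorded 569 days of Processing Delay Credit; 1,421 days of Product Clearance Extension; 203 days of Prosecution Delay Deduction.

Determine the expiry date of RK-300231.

Base term: filing date + 24 years → 3 January 2002.
Processing Delay Credit: +569 days → 26 July 2003.
Product Clearance Extension: 1421 days claimed exceeds the 644-day cap, so +644 days → 30 April 2005.
Prosecution Delay Deduction: −203 days → 9 October 2004.

October 9, 2004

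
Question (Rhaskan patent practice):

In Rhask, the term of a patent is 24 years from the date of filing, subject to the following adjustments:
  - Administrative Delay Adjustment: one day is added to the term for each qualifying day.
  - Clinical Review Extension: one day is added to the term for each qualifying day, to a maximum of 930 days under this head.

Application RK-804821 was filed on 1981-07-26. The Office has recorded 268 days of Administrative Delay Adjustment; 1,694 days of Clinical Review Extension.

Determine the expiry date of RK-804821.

2008-11-05

Base term: filing date + 24 years → 26 July 2005.
Administrative Delay Adjustment: +268 days → 20 April 2006.
Clinical Review Extension: 1694 days claimed exceeds the 930-day cap, so +930 days → 5 November 2008.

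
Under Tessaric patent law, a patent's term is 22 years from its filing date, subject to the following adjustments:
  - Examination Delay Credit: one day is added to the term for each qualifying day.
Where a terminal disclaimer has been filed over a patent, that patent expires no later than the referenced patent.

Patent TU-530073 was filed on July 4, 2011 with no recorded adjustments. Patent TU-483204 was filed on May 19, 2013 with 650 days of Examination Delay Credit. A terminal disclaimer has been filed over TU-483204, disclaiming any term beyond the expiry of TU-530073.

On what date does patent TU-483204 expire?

July 4, 2033

Natural term of TU-483204:
  Base: filing + 22 years → 19 May 2035.
  Examination Delay Credit: +650 days → 27 February 2037.
Expiry of referenced patent TU-530073:
  Base: filing + 22 years → 4 July 2033.
Terminal disclaimer: TU-483204 expires on the earlier of 27 February 2037 and 4 July 2033.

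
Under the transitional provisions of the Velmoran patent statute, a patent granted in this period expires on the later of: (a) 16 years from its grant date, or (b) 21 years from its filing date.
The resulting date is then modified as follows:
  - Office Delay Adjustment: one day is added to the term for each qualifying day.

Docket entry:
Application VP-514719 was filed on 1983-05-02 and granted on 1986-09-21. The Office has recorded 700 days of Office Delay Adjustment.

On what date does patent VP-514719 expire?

April 2, 2006

(a) grant + 16 years → 21 September 2002.
(b) filing + 21 years → 2 May 2004.
Later of the two: 2 May 2004.
Office Delay Adjustment: +700 days → 2 April 2006.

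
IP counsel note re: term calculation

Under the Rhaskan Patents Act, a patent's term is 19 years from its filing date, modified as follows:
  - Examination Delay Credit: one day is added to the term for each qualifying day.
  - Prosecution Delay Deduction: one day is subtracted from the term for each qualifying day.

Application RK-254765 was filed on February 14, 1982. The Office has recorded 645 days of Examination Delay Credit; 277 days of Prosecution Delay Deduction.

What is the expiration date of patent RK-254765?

Base term: filing date + 19 years → 14 February 2001.
Examination Delay Credit: +645 days → 21 November 2002.
Prosecution Delay Deduction: −277 days → 17 February 2002.

February 17, 2002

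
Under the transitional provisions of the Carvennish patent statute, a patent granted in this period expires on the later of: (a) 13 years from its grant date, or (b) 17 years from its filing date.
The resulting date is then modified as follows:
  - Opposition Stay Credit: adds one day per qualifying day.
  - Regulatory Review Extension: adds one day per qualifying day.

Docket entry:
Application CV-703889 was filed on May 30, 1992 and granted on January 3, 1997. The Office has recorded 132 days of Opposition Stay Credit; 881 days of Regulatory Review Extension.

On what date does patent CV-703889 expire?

2012-10-12

(a) grant + 13 years → 3 January 2010.
(b) filing + 17 years → 30 May 2009.
Later of the two: 3 January 2010.
Opposition Stay Credit: +132 days → 15 May 2010.
Regulatory Review Extension: +881 days → 12 October 2012.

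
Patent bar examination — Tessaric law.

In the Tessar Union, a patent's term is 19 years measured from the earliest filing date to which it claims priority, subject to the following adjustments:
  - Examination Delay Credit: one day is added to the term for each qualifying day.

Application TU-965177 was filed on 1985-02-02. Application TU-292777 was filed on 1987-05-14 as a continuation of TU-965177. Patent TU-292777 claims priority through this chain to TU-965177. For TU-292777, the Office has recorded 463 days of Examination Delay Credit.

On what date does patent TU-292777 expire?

Earliest priority filing: 2 February 1985.
Base term: 2 February 1985 + 19 years → 2 February 2004.
Examination Delay Credit: +463 days → 10 May 2005.

2005-05-10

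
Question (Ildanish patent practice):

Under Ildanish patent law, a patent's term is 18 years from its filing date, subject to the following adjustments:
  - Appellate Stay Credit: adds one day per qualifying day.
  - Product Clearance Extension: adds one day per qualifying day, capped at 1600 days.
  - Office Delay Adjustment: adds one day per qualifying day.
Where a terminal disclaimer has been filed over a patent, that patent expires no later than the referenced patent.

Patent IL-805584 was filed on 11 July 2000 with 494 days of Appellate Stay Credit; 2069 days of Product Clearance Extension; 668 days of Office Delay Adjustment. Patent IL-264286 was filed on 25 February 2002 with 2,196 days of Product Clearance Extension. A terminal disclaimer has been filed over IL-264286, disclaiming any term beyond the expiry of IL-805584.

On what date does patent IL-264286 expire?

July 13, 2024

Natural term of IL-264286:
  Base: filing + 18 years → 25 February 2020.
  Product Clearance Extension: 2196 days claimed exceeds the 1600-day cap, so +1600 days → 13 July 2024.
Expiry of referenced patent IL-805584:
  Base: filing + 18 years → 11 July 2018.
  Appellate Stay Credit: +494 days → 17 November 2019.
  Product Clearance Extension: 2069 days claimed exceeds the 1600-day cap, so +1600 days → 4 April 2024.
  Office Delay Adjustment: +668 days → 1 February 2026.
Terminal disclaimer: IL-264286 expires on the earlier of 13 July 2024 and 1 February 2026.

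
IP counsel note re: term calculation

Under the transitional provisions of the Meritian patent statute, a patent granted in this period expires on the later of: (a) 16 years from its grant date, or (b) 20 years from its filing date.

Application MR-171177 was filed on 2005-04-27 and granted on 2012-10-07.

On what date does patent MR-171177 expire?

2028-10-07

(a) grant + 16 years → 7 October 2028.
(b) filing + 20 years → 27 April 2025.
Later of the two: 7 October 2028.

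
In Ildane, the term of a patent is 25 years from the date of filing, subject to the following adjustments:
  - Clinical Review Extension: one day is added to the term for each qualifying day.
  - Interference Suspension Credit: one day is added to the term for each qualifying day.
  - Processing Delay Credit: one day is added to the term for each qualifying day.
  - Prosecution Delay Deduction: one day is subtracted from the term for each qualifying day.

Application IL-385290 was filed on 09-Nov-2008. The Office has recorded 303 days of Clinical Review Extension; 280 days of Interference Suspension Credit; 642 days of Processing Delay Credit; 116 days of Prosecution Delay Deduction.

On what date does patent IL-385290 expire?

Base term: filing date + 25 years → 9 November 2033.
Clinical Review Extension: +303 days → 8 September 2034.
Interference Suspension Credit: +280 days → 15 June 2035.
Processing Delay Credit: +642 days → 18 March 2037.
Prosecution Delay Deduction: −116 days → 22 November 2036.

November 22, 2036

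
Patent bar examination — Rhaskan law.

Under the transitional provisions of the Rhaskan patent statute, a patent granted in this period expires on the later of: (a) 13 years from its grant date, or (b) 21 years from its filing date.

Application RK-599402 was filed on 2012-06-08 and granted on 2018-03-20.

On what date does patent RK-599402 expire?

(a) grant + 13 years → 20 March 2031.
(b) filing + 21 years → 8 June 2033.
Later of the two: 8 June 2033.

June 8, 2033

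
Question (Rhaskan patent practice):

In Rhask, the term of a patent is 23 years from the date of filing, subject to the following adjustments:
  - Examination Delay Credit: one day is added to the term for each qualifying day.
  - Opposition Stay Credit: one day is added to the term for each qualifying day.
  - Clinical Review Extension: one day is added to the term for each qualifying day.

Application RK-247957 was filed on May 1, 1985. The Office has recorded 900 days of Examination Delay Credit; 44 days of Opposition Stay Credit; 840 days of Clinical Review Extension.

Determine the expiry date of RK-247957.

Base term: filing date + 23 years → 1 May 2008.
Examination Delay Credit: +900 days → 18 October 2010.
Opposition Stay Credit: +44 days → 1 December 2010.
Clinical Review Extension: +840 days → 20 March 2013.

March 20, 2013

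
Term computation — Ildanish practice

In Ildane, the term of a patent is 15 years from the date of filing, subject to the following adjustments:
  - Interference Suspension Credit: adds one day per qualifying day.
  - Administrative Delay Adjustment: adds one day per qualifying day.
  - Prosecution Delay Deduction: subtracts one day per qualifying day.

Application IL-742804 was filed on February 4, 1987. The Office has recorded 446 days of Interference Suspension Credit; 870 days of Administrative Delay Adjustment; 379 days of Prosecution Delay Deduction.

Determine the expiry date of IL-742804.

Base term: filing date + 15 years → 4 February 2002.
Interference Suspension Credit: +446 days → 26 April 2003.
Administrative Delay Adjustment: +870 days → 12 September 2005.
Prosecution Delay Deduction: −379 days → 29 August 2004.

2004-08-29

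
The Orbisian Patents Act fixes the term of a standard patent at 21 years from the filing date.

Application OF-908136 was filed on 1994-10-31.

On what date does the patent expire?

October 31, 2015

Filing date + 21 years → 31 October 2015.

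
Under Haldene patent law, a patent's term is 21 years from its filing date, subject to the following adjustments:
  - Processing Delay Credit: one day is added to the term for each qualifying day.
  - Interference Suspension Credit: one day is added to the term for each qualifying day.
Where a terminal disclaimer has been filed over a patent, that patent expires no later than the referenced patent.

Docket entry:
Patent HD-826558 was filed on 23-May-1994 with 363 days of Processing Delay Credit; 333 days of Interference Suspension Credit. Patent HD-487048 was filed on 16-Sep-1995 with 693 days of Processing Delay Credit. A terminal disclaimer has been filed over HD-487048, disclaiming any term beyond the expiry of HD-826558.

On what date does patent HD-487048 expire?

2017-04-18

Natural term of HD-487048:
  Base: filing + 21 years → 16 September 2016.
  Processing Delay Credit: +693 days → 10 August 2018.
Expiry of referenced patent HD-826558:
  Base: filing + 21 years → 23 May 2015.
  Processing Delay Credit: +363 days → 20 May 2016.
  Interference Suspension Credit: +333 days → 18 April 2017.
Terminal disclaimer: HD-487048 expires on the earlier of 10 August 2018 and 18 April 2017.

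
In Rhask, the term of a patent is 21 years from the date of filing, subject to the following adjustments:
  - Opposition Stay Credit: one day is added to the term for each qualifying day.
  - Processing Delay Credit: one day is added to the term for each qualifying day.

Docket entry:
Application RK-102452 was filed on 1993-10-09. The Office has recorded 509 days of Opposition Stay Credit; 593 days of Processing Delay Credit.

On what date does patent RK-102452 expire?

October 15, 2017

Base term: filing date + 21 years → 9 October 2014.
Opposition Stay Credit: +509 days → 1 March 2016.
Processing Delay Credit: +593 days → 15 October 2017.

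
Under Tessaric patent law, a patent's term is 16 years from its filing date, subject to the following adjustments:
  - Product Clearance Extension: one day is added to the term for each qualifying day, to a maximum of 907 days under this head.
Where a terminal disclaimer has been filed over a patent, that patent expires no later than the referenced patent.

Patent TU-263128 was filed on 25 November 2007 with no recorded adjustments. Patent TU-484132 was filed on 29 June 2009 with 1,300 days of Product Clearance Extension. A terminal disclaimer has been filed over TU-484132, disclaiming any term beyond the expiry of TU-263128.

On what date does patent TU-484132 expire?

Natural term of TU-484132:
  Base: filing + 16 years → 29 June 2025.
  Product Clearance Extension: 1300 days claimed exceeds the 907-day cap, so +907 days → 23 December 2027.
Expiry of referenced patent TU-263128:
  Base: filing + 16 years → 25 November 2023.
Terminal disclaimer: TU-484132 expires on the earlier of 23 December 2027 and 25 November 2023.

November 25, 2023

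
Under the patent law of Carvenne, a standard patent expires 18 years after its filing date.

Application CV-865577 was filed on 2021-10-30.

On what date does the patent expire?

October 30, 2039

Filing date + 18 years → 30 October 2039.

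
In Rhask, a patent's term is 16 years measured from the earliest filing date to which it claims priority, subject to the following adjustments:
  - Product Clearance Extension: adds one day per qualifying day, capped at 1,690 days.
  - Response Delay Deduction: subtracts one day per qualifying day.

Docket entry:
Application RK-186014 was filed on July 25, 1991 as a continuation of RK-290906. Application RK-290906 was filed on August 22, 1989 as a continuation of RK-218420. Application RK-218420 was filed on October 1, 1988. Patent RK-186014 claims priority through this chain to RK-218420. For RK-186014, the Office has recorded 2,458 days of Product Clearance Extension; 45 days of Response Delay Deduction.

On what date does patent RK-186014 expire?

April 3, 2009

Earliest priority filing: 1 October 1988.
Base term: 1 October 1988 + 16 years → 1 October 2004.
Product Clearance Extension: 2458 days claimed exceeds the 1690-day cap, so +1690 days → 18 May 2009.
Response Delay Deduction: −45 days → 3 April 2009.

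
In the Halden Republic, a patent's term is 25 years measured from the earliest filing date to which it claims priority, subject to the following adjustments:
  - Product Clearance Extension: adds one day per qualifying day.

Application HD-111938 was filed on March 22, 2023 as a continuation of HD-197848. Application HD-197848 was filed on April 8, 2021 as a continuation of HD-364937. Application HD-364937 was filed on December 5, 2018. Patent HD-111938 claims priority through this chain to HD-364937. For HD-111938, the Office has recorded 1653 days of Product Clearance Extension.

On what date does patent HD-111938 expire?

Earliest priority filing: 5 December 2018.
Base term: 5 December 2018 + 25 years → 5 December 2043.
Product Clearance Extension: +1653 days → 14 June 2048.

2048-06-14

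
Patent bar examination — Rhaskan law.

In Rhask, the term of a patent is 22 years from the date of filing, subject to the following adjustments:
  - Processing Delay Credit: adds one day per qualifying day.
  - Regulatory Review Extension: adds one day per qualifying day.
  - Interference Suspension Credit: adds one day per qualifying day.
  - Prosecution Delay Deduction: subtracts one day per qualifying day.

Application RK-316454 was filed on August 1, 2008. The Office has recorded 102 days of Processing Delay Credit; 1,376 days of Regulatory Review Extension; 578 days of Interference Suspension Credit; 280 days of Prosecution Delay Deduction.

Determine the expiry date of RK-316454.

2035-06-12

Base term: filing date + 22 years → 1 August 2030.
Processing Delay Credit: +102 days → 11 November 2030.
Regulatory Review Extension: +1376 days → 18 August 2034.
Interference Suspension Credit: +578 days → 18 March 2036.
Prosecution Delay Deduction: −280 days → 12 June 2035.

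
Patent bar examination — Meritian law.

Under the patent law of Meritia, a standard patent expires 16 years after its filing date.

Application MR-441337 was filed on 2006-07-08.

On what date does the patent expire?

2022-07-08

Filing date + 16 years → 8 July 2022.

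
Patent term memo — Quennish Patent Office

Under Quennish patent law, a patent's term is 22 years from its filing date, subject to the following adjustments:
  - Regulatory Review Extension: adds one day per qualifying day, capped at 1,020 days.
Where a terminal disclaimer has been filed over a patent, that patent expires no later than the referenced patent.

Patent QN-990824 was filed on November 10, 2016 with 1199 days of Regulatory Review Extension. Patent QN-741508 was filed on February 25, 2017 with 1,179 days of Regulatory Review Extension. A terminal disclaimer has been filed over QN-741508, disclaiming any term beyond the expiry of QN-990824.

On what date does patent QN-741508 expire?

Natural term of QN-741508:
  Base: filing + 22 years → 25 February 2039.
  Regulatory Review Extension: 1179 days claimed exceeds the 1020-day cap, so +1020 days → 11 December 2041.
Expiry of referenced patent QN-990824:
  Base: filing + 22 years → 10 November 2038.
  Regulatory Review Extension: 1199 days claimed exceeds the 1020-day cap, so +1020 days → 26 August 2041.
Terminal disclaimer: QN-741508 expires on the earlier of 11 December 2041 and 26 August 2041.

August 26, 2041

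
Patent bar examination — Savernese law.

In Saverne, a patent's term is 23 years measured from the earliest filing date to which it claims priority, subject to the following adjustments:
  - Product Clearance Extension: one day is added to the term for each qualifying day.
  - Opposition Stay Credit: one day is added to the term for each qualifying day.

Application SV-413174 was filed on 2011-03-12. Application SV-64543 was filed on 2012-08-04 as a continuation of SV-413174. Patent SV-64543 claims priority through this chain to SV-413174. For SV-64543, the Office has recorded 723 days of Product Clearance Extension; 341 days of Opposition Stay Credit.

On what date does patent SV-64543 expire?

Earliest priority filing: 12 March 2011.
Base term: 12 March 2011 + 23 years → 12 March 2034.
Product Clearance Extension: +723 days → 4 March 2036.
Opposition Stay Credit: +341 days → 8 February 2037.

2037-02-08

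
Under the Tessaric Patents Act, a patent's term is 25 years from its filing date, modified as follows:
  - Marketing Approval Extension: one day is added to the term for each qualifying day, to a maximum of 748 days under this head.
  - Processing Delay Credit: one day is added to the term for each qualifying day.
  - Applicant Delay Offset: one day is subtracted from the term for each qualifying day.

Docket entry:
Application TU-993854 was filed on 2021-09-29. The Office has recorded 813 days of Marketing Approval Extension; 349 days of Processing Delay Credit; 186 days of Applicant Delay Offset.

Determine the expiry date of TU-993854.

2049-03-28

Base term: filing date + 25 years → 29 September 2046.
Marketing Approval Extension: 813 days claimed exceeds the 748-day cap, so +748 days → 16 October 2048.
Processing Delay Credit: +349 days → 30 September 2049.
Applicant Delay Offset: −186 days → 28 March 2049.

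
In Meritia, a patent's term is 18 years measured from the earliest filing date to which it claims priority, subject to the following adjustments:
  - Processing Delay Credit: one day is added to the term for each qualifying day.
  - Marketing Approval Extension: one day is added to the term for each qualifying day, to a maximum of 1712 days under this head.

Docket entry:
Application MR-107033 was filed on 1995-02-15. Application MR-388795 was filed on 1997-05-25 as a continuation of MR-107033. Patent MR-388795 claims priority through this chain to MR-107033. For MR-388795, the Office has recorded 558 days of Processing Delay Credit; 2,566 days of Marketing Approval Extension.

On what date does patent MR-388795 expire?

Earliest priority filing: 15 February 1995.
Base term: 15 February 1995 + 18 years → 15 February 2013.
Processing Delay Credit: +558 days → 27 August 2014.
Marketing Approval Extension: 2566 days claimed exceeds the 1712-day cap, so +1712 days → 5 May 2019.

2019-05-05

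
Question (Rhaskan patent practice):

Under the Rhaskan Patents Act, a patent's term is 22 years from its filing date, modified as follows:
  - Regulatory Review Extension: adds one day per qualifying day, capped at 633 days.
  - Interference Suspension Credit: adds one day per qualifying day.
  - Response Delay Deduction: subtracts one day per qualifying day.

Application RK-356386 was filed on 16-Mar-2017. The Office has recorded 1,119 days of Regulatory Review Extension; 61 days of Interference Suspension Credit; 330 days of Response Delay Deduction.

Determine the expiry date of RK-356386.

March 14, 2040

Base term: filing date + 22 years → 16 March 2039.
Regulatory Review Extension: 1119 days claimed exceeds the 633-day cap, so +633 days → 8 December 2040.
Interference Suspension Credit: +61 days → 7 February 2041.
Response Delay Deduction: −330 days → 14 March 2040.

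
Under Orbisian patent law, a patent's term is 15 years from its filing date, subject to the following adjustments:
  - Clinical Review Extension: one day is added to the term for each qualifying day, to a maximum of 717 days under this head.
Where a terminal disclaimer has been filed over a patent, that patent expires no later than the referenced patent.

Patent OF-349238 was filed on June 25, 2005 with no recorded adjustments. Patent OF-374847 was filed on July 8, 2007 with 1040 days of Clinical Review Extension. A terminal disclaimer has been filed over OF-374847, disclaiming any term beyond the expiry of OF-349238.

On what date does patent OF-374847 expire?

Natural term of OF-374847:
  Base: filing + 15 years → 8 July 2022.
  Clinical Review Extension: 1040 days claimed exceeds the 717-day cap, so +717 days → 24 June 2024.
Expiry of referenced patent OF-349238:
  Base: filing + 15 years → 25 June 2020.
Terminal disclaimer: OF-374847 expires on the earlier of 24 June 2024 and 25 June 2020.

2020-06-25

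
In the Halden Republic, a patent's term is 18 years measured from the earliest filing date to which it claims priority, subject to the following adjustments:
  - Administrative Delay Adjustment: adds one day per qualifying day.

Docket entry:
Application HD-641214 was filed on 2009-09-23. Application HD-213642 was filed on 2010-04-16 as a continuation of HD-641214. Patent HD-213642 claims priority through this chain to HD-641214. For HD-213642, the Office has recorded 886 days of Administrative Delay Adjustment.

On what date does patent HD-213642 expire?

Earliest priority filing: 23 September 2009.
Base term: 23 September 2009 + 18 years → 23 September 2027.
Administrative Delay Adjustment: +886 days → 25 February 2030.

2030-02-25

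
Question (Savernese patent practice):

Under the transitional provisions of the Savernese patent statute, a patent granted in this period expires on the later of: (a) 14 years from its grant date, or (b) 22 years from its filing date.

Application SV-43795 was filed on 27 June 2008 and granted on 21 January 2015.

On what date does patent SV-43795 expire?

(a) grant + 14 years → 21 January 2029.
(b) filing + 22 years → 27 June 2030.
Later of the two: 27 June 2030.

June 27, 2030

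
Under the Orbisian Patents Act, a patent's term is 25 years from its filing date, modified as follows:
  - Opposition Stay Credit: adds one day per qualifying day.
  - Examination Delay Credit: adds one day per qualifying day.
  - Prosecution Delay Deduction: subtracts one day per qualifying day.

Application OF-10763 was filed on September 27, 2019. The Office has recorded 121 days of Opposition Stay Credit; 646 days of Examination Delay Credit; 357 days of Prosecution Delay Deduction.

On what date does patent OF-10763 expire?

November 11, 2045

Base term: filing date + 25 years → 27 September 2044.
Opposition Stay Credit: +121 days → 26 January 2045.
Examination Delay Credit: +646 days → 3 November 2046.
Prosecution Delay Deduction: −357 days → 11 November 2045.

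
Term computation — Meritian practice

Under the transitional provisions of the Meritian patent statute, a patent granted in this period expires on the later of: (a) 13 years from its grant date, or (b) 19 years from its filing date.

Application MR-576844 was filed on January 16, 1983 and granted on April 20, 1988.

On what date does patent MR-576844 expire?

(a) grant + 13 years → 20 April 2001.
(b) filing + 19 years → 16 January 2002.
Later of the two: 16 January 2002.

2002-01-16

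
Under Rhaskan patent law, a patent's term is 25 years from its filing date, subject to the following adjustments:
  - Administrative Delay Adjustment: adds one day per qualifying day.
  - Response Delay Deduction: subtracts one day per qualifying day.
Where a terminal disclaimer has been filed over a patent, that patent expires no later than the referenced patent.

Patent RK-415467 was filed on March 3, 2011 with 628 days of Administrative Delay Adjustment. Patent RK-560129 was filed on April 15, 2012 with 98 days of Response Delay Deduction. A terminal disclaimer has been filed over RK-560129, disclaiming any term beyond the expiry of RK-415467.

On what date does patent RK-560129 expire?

Natural term of RK-560129:
  Base: filing + 25 years → 15 April 2037.
  Response Delay Deduction: −98 days → 7 January 2037.
Expiry of referenced patent RK-415467:
  Base: filing + 25 years → 3 March 2036.
  Administrative Delay Adjustment: +628 days → 21 November 2037.
Terminal disclaimer: RK-560129 expires on the earlier of 7 January 2037 and 21 November 2037.

January 7, 2037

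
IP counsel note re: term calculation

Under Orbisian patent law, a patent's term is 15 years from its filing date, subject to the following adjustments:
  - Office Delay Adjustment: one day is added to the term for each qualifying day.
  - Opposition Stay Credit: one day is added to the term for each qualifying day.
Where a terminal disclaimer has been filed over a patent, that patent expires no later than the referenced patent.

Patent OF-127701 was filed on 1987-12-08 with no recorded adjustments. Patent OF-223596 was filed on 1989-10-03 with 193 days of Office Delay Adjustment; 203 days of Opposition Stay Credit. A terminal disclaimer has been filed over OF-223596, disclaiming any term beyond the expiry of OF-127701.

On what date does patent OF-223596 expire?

Natural term of OF-223596:
  Base: filing + 15 years → 3 October 2004.
  Office Delay Adjustment: +193 days → 14 April 2005.
  Opposition Stay Credit: +203 days → 3 November 2005.
Expiry of referenced patent OF-127701:
  Base: filing + 15 years → 8 December 2002.
Terminal disclaimer: OF-223596 expires on the earlier of 3 November 2005 and 8 December 2002.

2002-12-08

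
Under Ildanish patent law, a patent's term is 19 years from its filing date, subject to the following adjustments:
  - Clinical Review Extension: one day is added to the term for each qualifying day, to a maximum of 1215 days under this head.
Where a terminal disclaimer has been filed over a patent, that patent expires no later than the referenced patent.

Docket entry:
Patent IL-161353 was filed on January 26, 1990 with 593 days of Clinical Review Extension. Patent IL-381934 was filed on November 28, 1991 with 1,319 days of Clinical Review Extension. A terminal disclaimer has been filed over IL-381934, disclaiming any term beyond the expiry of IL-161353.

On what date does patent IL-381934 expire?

Natural term of IL-381934:
  Base: filing + 19 years → 28 November 2010.
  Clinical Review Extension: 1319 days claimed exceeds the 1215-day cap, so +1215 days → 27 March 2014.
Expiry of referenced patent IL-161353:
  Base: filing + 19 years → 26 January 2009.
  Clinical Review Extension: 593 days (within the 1215-day cap) → +593 days → 11 September 2010.
Terminal disclaimer: IL-381934 expires on the earlier of 27 March 2014 and 11 September 2010.

2010-09-11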